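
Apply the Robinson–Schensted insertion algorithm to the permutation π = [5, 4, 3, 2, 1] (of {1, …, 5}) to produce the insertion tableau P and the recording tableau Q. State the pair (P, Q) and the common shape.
P = [1] / [2] / [3] / [4] / [5];  Q = [1] / [2] / [3] / [4] / [5];  common shape = (1, 1, 1, 1, 1)

Row-insert the values π_1, π_2, … into P one at a time, bumping the leftmost entry strictly greater than the inserted value down to the next row. The recording tableau Q records, in position (i, j), the step at which that cell was added to P.
  Insert 5 (step 1): P = [5];  Q = [1]
  Insert 4 (step 2): P = [4] / [5];  Q = [1] / [2]
  Insert 3 (step 3): P = [3] / [4] / [5];  Q = [1] / [2] / [3]
  Insert 2 (step 4): P = [2] / [3] / [4] / [5];  Q = [1] / [2] / [3] / [4]
  Insert 1 (step 5): P = [1] / [2] / [3] / [4] / [5];  Q = [1] / [2] / [3] / [4] / [5]
Final shape: (1, 1, 1, 1, 1).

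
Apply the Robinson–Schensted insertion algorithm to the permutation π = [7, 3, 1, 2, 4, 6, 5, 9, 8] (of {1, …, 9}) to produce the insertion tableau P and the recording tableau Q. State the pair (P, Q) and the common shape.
P = [1, 2, 4, 5, 8] / [3, 6, 9] / [7];  Q = [1, 4, 5, 6, 8] / [2, 7, 9] / [3];  common shape = (5, 3, 1)

Row-insert the values π_1, π_2, … into P one at a time, bumping the leftmost entry strictly greater than the inserted value down to the next row. The recording tableau Q records, in position (i, j), the step at which that cell was added to P.
  Insert 7 (step 1): P = [7];  Q = [1]
  Insert 3 (step 2): P = [3] / [7];  Q = [1] / [2]
  Insert 1 (step 3): P = [1] / [3] / [7];  Q = [1] / [2] / [3]
  Insert 2 (step 4): P = [1, 2] / [3] / [7];  Q = [1, 4] / [2] / [3]
  Insert 4 (step 5): P = [1, 2, 4] / [3] / [7];  Q = [1, 4, 5] / [2] / [3]
  Insert 6 (step 6): P = [1, 2, 4, 6] / [3] / [7];  Q = [1, 4, 5, 6] / [2] / [3]
  Insert 5 (step 7): P = [1, 2, 4, 5] / [3, 6] / [7];  Q = [1, 4, 5, 6] / [2, 7] / [3]
  Insert 9 (step 8): P = [1, 2, 4, 5, 9] / [3, 6] / [7];  Q = [1, 4, 5, 6, 8] / [2, 7] / [3]
  Insert 8 (step 9): P = [1, 2, 4, 5, 8] / [3, 6, 9] / [7];  Q = [1, 4, 5, 6, 8] / [2, 7, 9] / [3]
Final shape: (5, 3, 1).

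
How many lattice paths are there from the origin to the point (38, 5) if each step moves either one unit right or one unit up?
Number of paths = 962598

A monotone lattice path from (0, 0) to (38, 5) consists of 38 east steps and 5 north steps in some order, so it is determined by which 38 of the 43 steps are east. The count is C(43, 38) = 962598.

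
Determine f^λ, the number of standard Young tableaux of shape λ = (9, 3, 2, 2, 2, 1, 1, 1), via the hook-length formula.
# SYT of shape (9, 3, 2, 2, 2, 1, 1, 1) = 135795660

Hook-length formula: f^λ = n! / Π hook(c), product over all cells c of the Young diagram. For λ = (9, 3, 2, 2, 2, 1, 1, 1), n = 21 boxes. Hook lengths by row (left-to-right, top-to-bottom): [16, 12, 8, 6, 5, 4, 3, 2, 1]; [9, 5, 1]; [7, 3]; [6, 2]; [5, 1]; [3]; [2]; [1]. Product of hooks = 376233984000. So f^λ = 21! / 376233984000 = 51090942171709440000 / 376233984000 = 135795660.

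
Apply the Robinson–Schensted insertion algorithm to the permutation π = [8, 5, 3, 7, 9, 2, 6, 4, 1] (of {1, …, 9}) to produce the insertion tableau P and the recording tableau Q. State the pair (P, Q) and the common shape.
P = [1, 4, 9] / [2, 6] / [3, 7] / [5] / [8];  Q = [1, 4, 5] / [2, 7] / [3, 8] / [6] / [9];  common shape = (3, 2, 2, 1, 1)

Row-insert the values π_1, π_2, … into P one at a time, bumping the leftmost entry strictly greater than the inserted value down to the next row. The recording tableau Q records, in position (i, j), the step at which that cell was added to P.
  Insert 8 (step 1): P = [8];  Q = [1]
  Insert 5 (step 2): P = [5] / [8];  Q = [1] / [2]
  Insert 3 (step 3): P = [3] / [5] / [8];  Q = [1] / [2] / [3]
  Insert 7 (step 4): P = [3, 7] / [5] / [8];  Q = [1, 4] / [2] / [3]
  Insert 9 (step 5): P = [3, 7, 9] / [5] / [8];  Q = [1, 4, 5] / [2] / [3]
  Insert 2 (step 6): P = [2, 7, 9] / [3] / [5] / [8];  Q = [1, 4, 5] / [2] / [3] / [6]
  Insert 6 (step 7): P = [2, 6, 9] / [3, 7] / [5] / [8];  Q = [1, 4, 5] / [2, 7] / [3] / [6]
  Insert 4 (step 8): P = [2, 4, 9] / [3, 6] / [5, 7] / [8];  Q = [1, 4, 5] / [2, 7] / [3, 8] / [6]
  Insert 1 (step 9): P = [1, 4, 9] / [2, 6] / [3, 7] / [5] / [8];  Q = [1, 4, 5] / [2, 7] / [3, 8] / [6] / [9]
Final shape: (3, 2, 2, 1, 1).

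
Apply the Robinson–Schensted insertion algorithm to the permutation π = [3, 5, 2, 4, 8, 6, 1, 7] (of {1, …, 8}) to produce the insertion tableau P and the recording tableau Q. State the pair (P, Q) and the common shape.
P = [1, 4, 6, 7] / [2, 5, 8] / [3];  Q = [1, 2, 5, 8] / [3, 4, 6] / [7];  common shape = (4, 3, 1)

Row-insert the values π_1, π_2, … into P one at a time, bumping the leftmost entry strictly greater than the inserted value down to the next row. The recording tableau Q records, in position (i, j), the step at which that cell was added to P.
  Insert 3 (step 1): P = [3];  Q = [1]
  Insert 5 (step 2): P = [3, 5];  Q = [1, 2]
  Insert 2 (step 3): P = [2, 5] / [3];  Q = [1, 2] / [3]
  Insert 4 (step 4): P = [2, 4] / [3, 5];  Q = [1, 2] / [3, 4]
  Insert 8 (step 5): P = [2, 4, 8] / [3, 5];  Q = [1, 2, 5] / [3, 4]
  Insert 6 (step 6): P = [2, 4, 6] / [3, 5, 8];  Q = [1, 2, 5] / [3, 4, 6]
  Insert 1 (step 7): P = [1, 4, 6] / [2, 5, 8] / [3];  Q = [1, 2, 5] / [3, 4, 6] / [7]
  Insert 7 (step 8): P = [1, 4, 6, 7] / [2, 5, 8] / [3];  Q = [1, 2, 5, 8] / [3, 4, 6] / [7]
Final shape: (4, 3, 1).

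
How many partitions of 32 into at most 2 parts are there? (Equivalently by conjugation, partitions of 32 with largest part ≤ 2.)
p(32, parts ≤ 2) = 17

Use the recurrence p(n, m) = p(n, m−1) + p(n−m, m): either the largest part is < m (count p(n, m−1)) or the largest part is exactly m (remove one copy of m, count p(n−m, m)). With p(0, ·) = 1 this gives p(32, parts ≤ 2) = 17. (By conjugating Young diagrams, this also counts partitions of 32 into at most 2 parts.)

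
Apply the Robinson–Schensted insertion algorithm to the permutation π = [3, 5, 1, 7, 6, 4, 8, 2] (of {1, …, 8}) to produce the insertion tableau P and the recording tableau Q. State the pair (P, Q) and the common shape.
P = [1, 2, 6, 8] / [3, 4] / [5] / [7];  Q = [1, 2, 4, 7] / [3, 5] / [6] / [8];  common shape = (4, 2, 1, 1)

Row-insert the values π_1, π_2, … into P one at a time, bumping the leftmost entry strictly greater than the inserted value down to the next row. The recording tableau Q records, in position (i, j), the step at which that cell was added to P.
  Insert 3 (step 1): P = [3];  Q = [1]
  Insert 5 (step 2): P = [3, 5];  Q = [1, 2]
  Insert 1 (step 3): P = [1, 5] / [3];  Q = [1, 2] / [3]
  Insert 7 (step 4): P = [1, 5, 7] / [3];  Q = [1, 2, 4] / [3]
  Insert 6 (step 5): P = [1, 5, 6] / [3, 7];  Q = [1, 2, 4] / [3, 5]
  Insert 4 (step 6): P = [1, 4, 6] / [3, 5] / [7];  Q = [1, 2, 4] / [3, 5] / [6]
  Insert 8 (step 7): P = [1, 4, 6, 8] / [3, 5] / [7];  Q = [1, 2, 4, 7] / [3, 5] / [6]
  Insert 2 (step 8): P = [1, 2, 6, 8] / [3, 4] / [5] / [7];  Q = [1, 2, 4, 7] / [3, 5] / [6] / [8]
Final shape: (4, 2, 1, 1).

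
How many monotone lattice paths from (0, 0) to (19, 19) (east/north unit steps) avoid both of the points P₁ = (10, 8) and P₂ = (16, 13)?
Number of paths = 23993261724

Inclusion–exclusion. Total paths: C(38, 19) = 35345263800. Through P₁: C(18, 10)·C(20, 9) = 7349593680. Through P₂: C(29, 16)·C(9, 3) = 5700568860. Since P₁ is strictly southwest of P₂, a monotone path through both must visit P₁ then P₂; paths through both = C(18, 10)·C(11, 6)·C(9, 3) = 1698160464. Avoid both = 35345263800 − 7349593680 − 5700568860 + 1698160464 = 23993261724.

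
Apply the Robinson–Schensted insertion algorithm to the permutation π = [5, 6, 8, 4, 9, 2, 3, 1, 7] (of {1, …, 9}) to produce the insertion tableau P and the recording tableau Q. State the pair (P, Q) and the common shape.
P = [1, 3, 7, 9] / [2, 6, 8] / [4] / [5];  Q = [1, 2, 3, 5] / [4, 7, 9] / [6] / [8];  common shape = (4, 3, 1, 1)

Row-insert the values π_1, π_2, … into P one at a time, bumping the leftmost entry strictly greater than the inserted value down to the next row. The recording tableau Q records, in position (i, j), the step at which that cell was added to P.
  Insert 5 (step 1): P = [5];  Q = [1]
  Insert 6 (step 2): P = [5, 6];  Q = [1, 2]
  Insert 8 (step 3): P = [5, 6, 8];  Q = [1, 2, 3]
  Insert 4 (step 4): P = [4, 6, 8] / [5];  Q = [1, 2, 3] / [4]
  Insert 9 (step 5): P = [4, 6, 8, 9] / [5];  Q = [1, 2, 3, 5] / [4]
  Insert 2 (step 6): P = [2, 6, 8, 9] / [4] / [5];  Q = [1, 2, 3, 5] / [4] / [6]
  Insert 3 (step 7): P = [2, 3, 8, 9] / [4, 6] / [5];  Q = [1, 2, 3, 5] / [4, 7] / [6]
  Insert 1 (step 8): P = [1, 3, 8, 9] / [2, 6] / [4] / [5];  Q = [1, 2, 3, 5] / [4, 7] / [6] / [8]
  Insert 7 (step 9): P = [1, 3, 7, 9] / [2, 6, 8] / [4] / [5];  Q = [1, 2, 3, 5] / [4, 7, 9] / [6] / [8]
Final shape: (4, 3, 1, 1).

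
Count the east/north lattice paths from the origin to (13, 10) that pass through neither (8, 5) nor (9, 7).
Number of paths = 554477

Inclusion–exclusion. Total paths: C(23, 13) = 1144066. Through P₁: C(13, 8)·C(10, 5) = 324324. Through P₂: C(16, 9)·C(7, 4) = 400400. Since P₁ is strictly southwest of P₂, a monotone path through both must visit P₁ then P₂; paths through both = C(13, 8)·C(3, 1)·C(7, 4) = 135135. Avoid both = 1144066 − 324324 − 400400 + 135135 = 554477.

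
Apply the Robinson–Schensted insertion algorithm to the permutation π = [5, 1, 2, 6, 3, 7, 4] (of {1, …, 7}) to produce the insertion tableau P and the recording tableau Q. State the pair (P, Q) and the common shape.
P = [1, 2, 3, 4] / [5, 6, 7];  Q = [1, 3, 4, 6] / [2, 5, 7];  common shape = (4, 3)

Row-insert the values π_1, π_2, … into P one at a time, bumping the leftmost entry strictly greater than the inserted value down to the next row. The recording tableau Q records, in position (i, j), the step at which that cell was added to P.
  Insert 5 (step 1): P = [5];  Q = [1]
  Insert 1 (step 2): P = [1] / [5];  Q = [1] / [2]
  Insert 2 (step 3): P = [1, 2] / [5];  Q = [1, 3] / [2]
  Insert 6 (step 4): P = [1, 2, 6] / [5];  Q = [1, 3, 4] / [2]
  Insert 3 (step 5): P = [1, 2, 3] / [5, 6];  Q = [1, 3, 4] / [2, 5]
  Insert 7 (step 6): P = [1, 2, 3, 7] / [5, 6];  Q = [1, 3, 4, 6] / [2, 5]
  Insert 4 (step 7): P = [1, 2, 3, 4] / [5, 6, 7];  Q = [1, 3, 4, 6] / [2, 5, 7]
Final shape: (4, 3).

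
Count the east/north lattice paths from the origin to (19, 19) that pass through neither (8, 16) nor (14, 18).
Number of paths = 32372497884

Inclusion–exclusion. Total paths: C(38, 19) = 35345263800. Through P₁: C(24, 8)·C(14, 11) = 267711444. Through P₂: C(32, 14)·C(6, 5) = 2828613600. Since P₁ is strictly southwest of P₂, a monotone path through both must visit P₁ then P₂; paths through both = C(24, 8)·C(8, 6)·C(6, 5) = 123559128. Avoid both = 35345263800 − 267711444 − 2828613600 + 123559128 = 32372497884.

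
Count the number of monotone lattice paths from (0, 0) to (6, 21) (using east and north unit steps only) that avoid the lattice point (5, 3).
Number of paths = 294946

Total paths from (0, 0) to (6, 21): C(27, 6) = 296010. Paths through (5, 3): (paths (0, 0) → (5, 3)) × (paths (5, 3) → (6, 21)) = C(8, 5) · C(19, 1) = 56 · 19 = 1064. Avoidance count = 296010 − 1064 = 294946.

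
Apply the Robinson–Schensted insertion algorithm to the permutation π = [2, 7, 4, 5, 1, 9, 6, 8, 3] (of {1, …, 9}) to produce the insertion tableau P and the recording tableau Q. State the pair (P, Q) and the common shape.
P = [1, 3, 5, 6, 8] / [2, 4] / [7, 9];  Q = [1, 2, 4, 6, 8] / [3, 7] / [5, 9];  common shape = (5, 2, 2)

Row-insert the values π_1, π_2, … into P one at a time, bumping the leftmost entry strictly greater than the inserted value down to the next row. The recording tableau Q records, in position (i, j), the step at which that cell was added to P.
  Insert 2 (step 1): P = [2];  Q = [1]
  Insert 7 (step 2): P = [2, 7];  Q = [1, 2]
  Insert 4 (step 3): P = [2, 4] / [7];  Q = [1, 2] / [3]
  Insert 5 (step 4): P = [2, 4, 5] / [7];  Q = [1, 2, 4] / [3]
  Insert 1 (step 5): P = [1, 4, 5] / [2] / [7];  Q = [1, 2, 4] / [3] / [5]
  Insert 9 (step 6): P = [1, 4, 5, 9] / [2] / [7];  Q = [1, 2, 4, 6] / [3] / [5]
  Insert 6 (step 7): P = [1, 4, 5, 6] / [2, 9] / [7];  Q = [1, 2, 4, 6] / [3, 7] / [5]
  Insert 8 (step 8): P = [1, 4, 5, 6, 8] / [2, 9] / [7];  Q = [1, 2, 4, 6, 8] / [3, 7] / [5]
  Insert 3 (step 9): P = [1, 3, 5, 6, 8] / [2, 4] / [7, 9];  Q = [1, 2, 4, 6, 8] / [3, 7] / [5, 9]
Final shape: (5, 2, 2).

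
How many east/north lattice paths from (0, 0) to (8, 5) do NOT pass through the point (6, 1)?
Number of paths = 1182

Total paths from (0, 0) to (8, 5): C(13, 8) = 1287. Paths through (6, 1): (paths (0, 0) → (6, 1)) × (paths (6, 1) → (8, 5)) = C(7, 6) · C(6, 2) = 7 · 15 = 105. Avoidance count = 1287 − 105 = 1182.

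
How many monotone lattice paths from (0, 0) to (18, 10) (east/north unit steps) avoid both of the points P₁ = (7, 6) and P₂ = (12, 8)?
Number of paths = 8262618

Inclusion–exclusion. Total paths: C(28, 18) = 13123110. Through P₁: C(13, 7)·C(15, 11) = 2342340. Through P₂: C(20, 12)·C(8, 6) = 3527160. Since P₁ is strictly southwest of P₂, a monotone path through both must visit P₁ then P₂; paths through both = C(13, 7)·C(7, 5)·C(8, 6) = 1009008. Avoid both = 13123110 − 2342340 − 3527160 + 1009008 = 8262618.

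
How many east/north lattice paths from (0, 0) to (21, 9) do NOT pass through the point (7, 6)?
Number of paths = 13140270

Total paths from (0, 0) to (21, 9): C(30, 21) = 14307150. Paths through (7, 6): (paths (0, 0) → (7, 6)) × (paths (7, 6) → (21, 9)) = C(13, 7) · C(17, 14) = 1716 · 680 = 1166880. Avoidance count = 14307150 − 1166880 = 13140270.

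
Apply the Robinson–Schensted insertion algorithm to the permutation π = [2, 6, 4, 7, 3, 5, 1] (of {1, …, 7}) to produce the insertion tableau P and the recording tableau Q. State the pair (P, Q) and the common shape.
P = [1, 3, 5] / [2, 7] / [4] / [6];  Q = [1, 2, 4] / [3, 6] / [5] / [7];  common shape = (3, 2, 1, 1)

Row-insert the values π_1, π_2, … into P one at a time, bumping the leftmost entry strictly greater than the inserted value down to the next row. The recording tableau Q records, in position (i, j), the step at which that cell was added to P.
  Insert 2 (step 1): P = [2];  Q = [1]
  Insert 6 (step 2): P = [2, 6];  Q = [1, 2]
  Insert 4 (step 3): P = [2, 4] / [6];  Q = [1, 2] / [3]
  Insert 7 (step 4): P = [2, 4, 7] / [6];  Q = [1, 2, 4] / [3]
  Insert 3 (step 5): P = [2, 3, 7] / [4] / [6];  Q = [1, 2, 4] / [3] / [5]
  Insert 5 (step 6): P = [2, 3, 5] / [4, 7] / [6];  Q = [1, 2, 4] / [3, 6] / [5]
  Insert 1 (step 7): P = [1, 3, 5] / [2, 7] / [4] / [6];  Q = [1, 2, 4] / [3, 6] / [5] / [7]
Final shape: (3, 2, 1, 1).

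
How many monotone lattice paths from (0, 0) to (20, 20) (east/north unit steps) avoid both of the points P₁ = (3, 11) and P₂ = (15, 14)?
Number of paths = 100953561940

Inclusion–exclusion. Total paths: C(40, 20) = 137846528820. Through P₁: C(14, 3)·C(26, 17) = 1137336200. Through P₂: C(29, 15)·C(11, 5) = 35832147120. Since P₁ is strictly southwest of P₂, a monotone path through both must visit P₁ then P₂; paths through both = C(14, 3)·C(15, 12)·C(11, 5) = 76516440. Avoid both = 137846528820 − 1137336200 − 35832147120 + 76516440 = 100953561940.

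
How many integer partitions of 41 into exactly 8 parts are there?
p(41, 8 parts) = 3828

Partitions of n into exactly k parts are in bijection with partitions of n − k into at most k parts (subtract 1 from each part). So p(41, exactly 8) = p(33, parts ≤ 8). Computing via the recurrence p(m, j) = p(m, j−1) + p(m−j, j) gives 3828.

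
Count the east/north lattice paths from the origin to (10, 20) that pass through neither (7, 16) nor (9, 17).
Number of paths = 11908204

Inclusion–exclusion. Total paths: C(30, 10) = 30045015. Through P₁: C(23, 7)·C(7, 3) = 8580495. Through P₂: C(26, 9)·C(4, 1) = 12498200. Since P₁ is strictly southwest of P₂, a monotone path through both must visit P₁ then P₂; paths through both = C(23, 7)·C(3, 2)·C(4, 1) = 2941884. Avoid both = 30045015 − 8580495 − 12498200 + 2941884 = 11908204.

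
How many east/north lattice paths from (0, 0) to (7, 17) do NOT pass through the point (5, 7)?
Number of paths = 293832

Total paths from (0, 0) to (7, 17): C(24, 7) = 346104. Paths through (5, 7): (paths (0, 0) → (5, 7)) × (paths (5, 7) → (7, 17)) = C(12, 5) · C(12, 2) = 792 · 66 = 52272. Avoidance count = 346104 − 52272 = 293832.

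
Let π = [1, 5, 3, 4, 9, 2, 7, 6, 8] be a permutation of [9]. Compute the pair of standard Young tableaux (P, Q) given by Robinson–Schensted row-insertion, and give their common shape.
P = [1, 2, 4, 6, 8] / [3, 7] / [5, 9];  Q = [1, 2, 4, 5, 9] / [3, 7] / [6, 8];  common shape = (5, 2, 2)

Row-insert the values π_1, π_2, … into P one at a time, bumping the leftmost entry strictly greater than the inserted value down to the next row. The recording tableau Q records, in position (i, j), the step at which that cell was added to P.
  Insert 1 (step 1): P = [1];  Q = [1]
  Insert 5 (step 2): P = [1, 5];  Q = [1, 2]
  Insert 3 (step 3): P = [1, 3] / [5];  Q = [1, 2] / [3]
  Insert 4 (step 4): P = [1, 3, 4] / [5];  Q = [1, 2, 4] / [3]
  Insert 9 (step 5): P = [1, 3, 4, 9] / [5];  Q = [1, 2, 4, 5] / [3]
  Insert 2 (step 6): P = [1, 2, 4, 9] / [3] / [5];  Q = [1, 2, 4, 5] / [3] / [6]
  Insert 7 (step 7): P = [1, 2, 4, 7] / [3, 9] / [5];  Q = [1, 2, 4, 5] / [3, 7] / [6]
  Insert 6 (step 8): P = [1, 2, 4, 6] / [3, 7] / [5, 9];  Q = [1, 2, 4, 5] / [3, 7] / [6, 8]
  Insert 8 (step 9): P = [1, 2, 4, 6, 8] / [3, 7] / [5, 9];  Q = [1, 2, 4, 5, 9] / [3, 7] / [6, 8]
Final shape: (5, 2, 2).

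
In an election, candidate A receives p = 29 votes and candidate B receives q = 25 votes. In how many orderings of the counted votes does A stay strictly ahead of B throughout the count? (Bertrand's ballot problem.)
Strict-lead orderings = 124680849918352

Total orderings of the 54 votes with 29 for A: C(54, 29) = 1683191473897752. By the Bertrand ballot formula (Cycle Lemma / reflection principle), the number of orderings in which A is strictly ahead of B throughout is (p − q)/(p + q) · C(p + q, p) = (29 − 25)/(29 + 25) · 1683191473897752 = 124680849918352.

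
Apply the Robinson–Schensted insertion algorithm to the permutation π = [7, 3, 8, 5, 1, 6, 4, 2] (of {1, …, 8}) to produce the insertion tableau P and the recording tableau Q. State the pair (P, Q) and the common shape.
P = [1, 2, 6] / [3, 4] / [5, 8] / [7];  Q = [1, 3, 6] / [2, 4] / [5, 7] / [8];  common shape = (3, 2, 2, 1)

Row-insert the values π_1, π_2, … into P one at a time, bumping the leftmost entry strictly greater than the inserted value down to the next row. The recording tableau Q records, in position (i, j), the step at which that cell was added to P.
  Insert 7 (step 1): P = [7];  Q = [1]
  Insert 3 (step 2): P = [3] / [7];  Q = [1] / [2]
  Insert 8 (step 3): P = [3, 8] / [7];  Q = [1, 3] / [2]
  Insert 5 (step 4): P = [3, 5] / [7, 8];  Q = [1, 3] / [2, 4]
  Insert 1 (step 5): P = [1, 5] / [3, 8] / [7];  Q = [1, 3] / [2, 4] / [5]
  Insert 6 (step 6): P = [1, 5, 6] / [3, 8] / [7];  Q = [1, 3, 6] / [2, 4] / [5]
  Insert 4 (step 7): P = [1, 4, 6] / [3, 5] / [7, 8];  Q = [1, 3, 6] / [2, 4] / [5, 7]
  Insert 2 (step 8): P = [1, 2, 6] / [3, 4] / [5, 8] / [7];  Q = [1, 3, 6] / [2, 4] / [5, 7] / [8]
Final shape: (3, 2, 2, 1).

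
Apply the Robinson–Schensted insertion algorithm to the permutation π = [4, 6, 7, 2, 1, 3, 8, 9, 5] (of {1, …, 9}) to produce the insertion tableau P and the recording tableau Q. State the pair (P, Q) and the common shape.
P = [1, 3, 5, 8, 9] / [2, 6, 7] / [4];  Q = [1, 2, 3, 7, 8] / [4, 6, 9] / [5];  common shape = (5, 3, 1)

Row-insert the values π_1, π_2, … into P one at a time, bumping the leftmost entry strictly greater than the inserted value down to the next row. The recording tableau Q records, in position (i, j), the step at which that cell was added to P.
  Insert 4 (step 1): P = [4];  Q = [1]
  Insert 6 (step 2): P = [4, 6];  Q = [1, 2]
  Insert 7 (step 3): P = [4, 6, 7];  Q = [1, 2, 3]
  Insert 2 (step 4): P = [2, 6, 7] / [4];  Q = [1, 2, 3] / [4]
  Insert 1 (step 5): P = [1, 6, 7] / [2] / [4];  Q = [1, 2, 3] / [4] / [5]
  Insert 3 (step 6): P = [1, 3, 7] / [2, 6] / [4];  Q = [1, 2, 3] / [4, 6] / [5]
  Insert 8 (step 7): P = [1, 3, 7, 8] / [2, 6] / [4];  Q = [1, 2, 3, 7] / [4, 6] / [5]
  Insert 9 (step 8): P = [1, 3, 7, 8, 9] / [2, 6] / [4];  Q = [1, 2, 3, 7, 8] / [4, 6] / [5]
  Insert 5 (step 9): P = [1, 3, 5, 8, 9] / [2, 6, 7] / [4];  Q = [1, 2, 3, 7, 8] / [4, 6, 9] / [5]
Final shape: (5, 3, 1).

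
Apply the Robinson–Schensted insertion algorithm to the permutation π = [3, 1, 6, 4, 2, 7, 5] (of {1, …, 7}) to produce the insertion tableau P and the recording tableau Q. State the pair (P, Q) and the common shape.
P = [1, 2, 5] / [3, 4, 7] / [6];  Q = [1, 3, 6] / [2, 4, 7] / [5];  common shape = (3, 3, 1)

Row-insert the values π_1, π_2, … into P one at a time, bumping the leftmost entry strictly greater than the inserted value down to the next row. The recording tableau Q records, in position (i, j), the step at which that cell was added to P.
  Insert 3 (step 1): P = [3];  Q = [1]
  Insert 1 (step 2): P = [1] / [3];  Q = [1] / [2]
  Insert 6 (step 3): P = [1, 6] / [3];  Q = [1, 3] / [2]
  Insert 4 (step 4): P = [1, 4] / [3, 6];  Q = [1, 3] / [2, 4]
  Insert 2 (step 5): P = [1, 2] / [3, 4] / [6];  Q = [1, 3] / [2, 4] / [5]
  Insert 7 (step 6): P = [1, 2, 7] / [3, 4] / [6];  Q = [1, 3, 6] / [2, 4] / [5]
  Insert 5 (step 7): P = [1, 2, 5] / [3, 4, 7] / [6];  Q = [1, 3, 6] / [2, 4, 7] / [5]
Final shape: (3, 3, 1).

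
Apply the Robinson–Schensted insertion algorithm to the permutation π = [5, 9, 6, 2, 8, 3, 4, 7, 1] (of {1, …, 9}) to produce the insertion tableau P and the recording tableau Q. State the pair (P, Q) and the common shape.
P = [1, 3, 4, 7] / [2, 6, 8] / [5] / [9];  Q = [1, 2, 5, 8] / [3, 6, 7] / [4] / [9];  common shape = (4, 3, 1, 1)

Row-insert the values π_1, π_2, … into P one at a time, bumping the leftmost entry strictly greater than the inserted value down to the next row. The recording tableau Q records, in position (i, j), the step at which that cell was added to P.
  Insert 5 (step 1): P = [5];  Q = [1]
  Insert 9 (step 2): P = [5, 9];  Q = [1, 2]
  Insert 6 (step 3): P = [5, 6] / [9];  Q = [1, 2] / [3]
  Insert 2 (step 4): P = [2, 6] / [5] / [9];  Q = [1, 2] / [3] / [4]
  Insert 8 (step 5): P = [2, 6, 8] / [5] / [9];  Q = [1, 2, 5] / [3] / [4]
  Insert 3 (step 6): P = [2, 3, 8] / [5, 6] / [9];  Q = [1, 2, 5] / [3, 6] / [4]
  Insert 4 (step 7): P = [2, 3, 4] / [5, 6, 8] / [9];  Q = [1, 2, 5] / [3, 6, 7] / [4]
  Insert 7 (step 8): P = [2, 3, 4, 7] / [5, 6, 8] / [9];  Q = [1, 2, 5, 8] / [3, 6, 7] / [4]
  Insert 1 (step 9): P = [1, 3, 4, 7] / [2, 6, 8] / [5] / [9];  Q = [1, 2, 5, 8] / [3, 6, 7] / [4] / [9]
Final shape: (4, 3, 1, 1).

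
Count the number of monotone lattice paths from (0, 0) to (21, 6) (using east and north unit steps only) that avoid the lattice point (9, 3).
Number of paths = 195910

Total paths from (0, 0) to (21, 6): C(27, 21) = 296010. Paths through (9, 3): (paths (0, 0) → (9, 3)) × (paths (9, 3) → (21, 6)) = C(12, 9) · C(15, 12) = 220 · 455 = 100100. Avoidance count = 296010 − 100100 = 195910.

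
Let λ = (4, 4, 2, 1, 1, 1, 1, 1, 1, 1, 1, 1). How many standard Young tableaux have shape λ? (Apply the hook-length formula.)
# SYT of shape (4, 4, 2, 1, 1, 1, 1, 1, 1, 1, 1, 1) = 604656

Hook-length formula: f^λ = n! / Π hook(c), product over all cells c of the Young diagram. For λ = (4, 4, 2, 1, 1, 1, 1, 1, 1, 1, 1, 1), n = 19 boxes. Hook lengths by row (left-to-right, top-to-bottom): [15, 5, 3, 2]; [14, 4, 2, 1]; [11, 1]; [9]; [8]; [7]; [6]; [5]; [4]; [3]; [2]; [1]. Product of hooks = 201180672000. So f^λ = 19! / 201180672000 = 121645100408832000 / 201180672000 = 604656.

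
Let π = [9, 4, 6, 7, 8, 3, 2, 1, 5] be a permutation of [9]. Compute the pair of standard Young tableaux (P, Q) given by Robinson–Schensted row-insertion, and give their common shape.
P = [1, 5, 7, 8] / [2, 6] / [3] / [4] / [9];  Q = [1, 3, 4, 5] / [2, 9] / [6] / [7] / [8];  common shape = (4, 2, 1, 1, 1)

Row-insert the values π_1, π_2, … into P one at a time, bumping the leftmost entry strictly greater than the inserted value down to the next row. The recording tableau Q records, in position (i, j), the step at which that cell was added to P.
  Insert 9 (step 1): P = [9];  Q = [1]
  Insert 4 (step 2): P = [4] / [9];  Q = [1] / [2]
  Insert 6 (step 3): P = [4, 6] / [9];  Q = [1, 3] / [2]
  Insert 7 (step 4): P = [4, 6, 7] / [9];  Q = [1, 3, 4] / [2]
  Insert 8 (step 5): P = [4, 6, 7, 8] / [9];  Q = [1, 3, 4, 5] / [2]
  Insert 3 (step 6): P = [3, 6, 7, 8] / [4] / [9];  Q = [1, 3, 4, 5] / [2] / [6]
  Insert 2 (step 7): P = [2, 6, 7, 8] / [3] / [4] / [9];  Q = [1, 3, 4, 5] / [2] / [6] / [7]
  Insert 1 (step 8): P = [1, 6, 7, 8] / [2] / [3] / [4] / [9];  Q = [1, 3, 4, 5] / [2] / [6] / [7] / [8]
  Insert 5 (step 9): P = [1, 5, 7, 8] / [2, 6] / [3] / [4] / [9];  Q = [1, 3, 4, 5] / [2, 9] / [6] / [7] / [8]
Final shape: (4, 2, 1, 1, 1).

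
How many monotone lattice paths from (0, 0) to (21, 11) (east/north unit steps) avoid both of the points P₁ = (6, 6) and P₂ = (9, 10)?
Number of paths = 113918290

Inclusion–exclusion. Total paths: C(32, 21) = 129024480. Through P₁: C(12, 6)·C(20, 15) = 14325696. Through P₂: C(19, 9)·C(13, 12) = 1200914. Since P₁ is strictly southwest of P₂, a monotone path through both must visit P₁ then P₂; paths through both = C(12, 6)·C(7, 3)·C(13, 12) = 420420. Avoid both = 129024480 − 14325696 − 1200914 + 420420 = 113918290.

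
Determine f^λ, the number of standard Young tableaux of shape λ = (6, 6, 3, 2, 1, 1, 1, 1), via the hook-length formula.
# SYT of shape (6, 6, 3, 2, 1, 1, 1, 1) = 391718250

Hook-length formula: f^λ = n! / Π hook(c), product over all cells c of the Young diagram. For λ = (6, 6, 3, 2, 1, 1, 1, 1), n = 21 boxes. Hook lengths by row (left-to-right, top-to-bottom): [13, 8, 6, 4, 3, 2]; [12, 7, 5, 3, 2, 1]; [8, 3, 1]; [6, 1]; [4]; [3]; [2]; [1]. Product of hooks = 130427781120. So f^λ = 21! / 130427781120 = 51090942171709440000 / 130427781120 = 391718250.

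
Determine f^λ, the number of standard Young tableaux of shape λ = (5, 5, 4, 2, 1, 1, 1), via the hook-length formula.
# SYT of shape (5, 5, 4, 2, 1, 1, 1) = 28569996

Hook-length formula: f^λ = n! / Π hook(c), product over all cells c of the Young diagram. For λ = (5, 5, 4, 2, 1, 1, 1), n = 19 boxes. Hook lengths by row (left-to-right, top-to-bottom): [11, 7, 5, 4, 2]; [10, 6, 4, 3, 1]; [8, 4, 2, 1]; [5, 1]; [3]; [2]; [1]. Product of hooks = 4257792000. So f^λ = 19! / 4257792000 = 121645100408832000 / 4257792000 = 28569996.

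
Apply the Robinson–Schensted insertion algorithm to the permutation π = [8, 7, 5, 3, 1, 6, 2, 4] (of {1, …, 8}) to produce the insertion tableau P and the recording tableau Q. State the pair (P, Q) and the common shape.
P = [1, 2, 4] / [3, 6] / [5] / [7] / [8];  Q = [1, 6, 8] / [2, 7] / [3] / [4] / [5];  common shape = (3, 2, 1, 1, 1)

Row-insert the values π_1, π_2, … into P one at a time, bumping the leftmost entry strictly greater than the inserted value down to the next row. The recording tableau Q records, in position (i, j), the step at which that cell was added to P.
  Insert 8 (step 1): P = [8];  Q = [1]
  Insert 7 (step 2): P = [7] / [8];  Q = [1] / [2]
  Insert 5 (step 3): P = [5] / [7] / [8];  Q = [1] / [2] / [3]
  Insert 3 (step 4): P = [3] / [5] / [7] / [8];  Q = [1] / [2] / [3] / [4]
  Insert 1 (step 5): P = [1] / [3] / [5] / [7] / [8];  Q = [1] / [2] / [3] / [4] / [5]
  Insert 6 (step 6): P = [1, 6] / [3] / [5] / [7] / [8];  Q = [1, 6] / [2] / [3] / [4] / [5]
  Insert 2 (step 7): P = [1, 2] / [3, 6] / [5] / [7] / [8];  Q = [1, 6] / [2, 7] / [3] / [4] / [5]
  Insert 4 (step 8): P = [1, 2, 4] / [3, 6] / [5] / [7] / [8];  Q = [1, 6, 8] / [2, 7] / [3] / [4] / [5]
Final shape: (3, 2, 1, 1, 1).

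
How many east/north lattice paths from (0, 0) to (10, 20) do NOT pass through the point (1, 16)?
Number of paths = 30032860

Total paths from (0, 0) to (10, 20): C(30, 10) = 30045015. Paths through (1, 16): (paths (0, 0) → (1, 16)) × (paths (1, 16) → (10, 20)) = C(17, 1) · C(13, 9) = 17 · 715 = 12155. Avoidance count = 30045015 − 12155 = 30032860.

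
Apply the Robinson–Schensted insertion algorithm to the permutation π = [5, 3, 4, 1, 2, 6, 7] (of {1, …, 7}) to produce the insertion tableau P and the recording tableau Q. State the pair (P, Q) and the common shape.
P = [1, 2, 6, 7] / [3, 4] / [5];  Q = [1, 3, 6, 7] / [2, 5] / [4];  common shape = (4, 2, 1)

Row-insert the values π_1, π_2, … into P one at a time, bumping the leftmost entry strictly greater than the inserted value down to the next row. The recording tableau Q records, in position (i, j), the step at which that cell was added to P.
  Insert 5 (step 1): P = [5];  Q = [1]
  Insert 3 (step 2): P = [3] / [5];  Q = [1] / [2]
  Insert 4 (step 3): P = [3, 4] / [5];  Q = [1, 3] / [2]
  Insert 1 (step 4): P = [1, 4] / [3] / [5];  Q = [1, 3] / [2] / [4]
  Insert 2 (step 5): P = [1, 2] / [3, 4] / [5];  Q = [1, 3] / [2, 5] / [4]
  Insert 6 (step 6): P = [1, 2, 6] / [3, 4] / [5];  Q = [1, 3, 6] / [2, 5] / [4]
  Insert 7 (step 7): P = [1, 2, 6, 7] / [3, 4] / [5];  Q = [1, 3, 6, 7] / [2, 5] / [4]
Final shape: (4, 2, 1).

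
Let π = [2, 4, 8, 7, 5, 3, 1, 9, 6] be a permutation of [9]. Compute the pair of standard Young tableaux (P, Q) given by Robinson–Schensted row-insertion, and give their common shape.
P = [1, 3, 5, 6] / [2, 9] / [4] / [7] / [8];  Q = [1, 2, 3, 8] / [4, 9] / [5] / [6] / [7];  common shape = (4, 2, 1, 1, 1)

Row-insert the values π_1, π_2, … into P one at a time, bumping the leftmost entry strictly greater than the inserted value down to the next row. The recording tableau Q records, in position (i, j), the step at which that cell was added to P.
  Insert 2 (step 1): P = [2];  Q = [1]
  Insert 4 (step 2): P = [2, 4];  Q = [1, 2]
  Insert 8 (step 3): P = [2, 4, 8];  Q = [1, 2, 3]
  Insert 7 (step 4): P = [2, 4, 7] / [8];  Q = [1, 2, 3] / [4]
  Insert 5 (step 5): P = [2, 4, 5] / [7] / [8];  Q = [1, 2, 3] / [4] / [5]
  Insert 3 (step 6): P = [2, 3, 5] / [4] / [7] / [8];  Q = [1, 2, 3] / [4] / [5] / [6]
  Insert 1 (step 7): P = [1, 3, 5] / [2] / [4] / [7] / [8];  Q = [1, 2, 3] / [4] / [5] / [6] / [7]
  Insert 9 (step 8): P = [1, 3, 5, 9] / [2] / [4] / [7] / [8];  Q = [1, 2, 3, 8] / [4] / [5] / [6] / [7]
  Insert 6 (step 9): P = [1, 3, 5, 6] / [2, 9] / [4] / [7] / [8];  Q = [1, 2, 3, 8] / [4, 9] / [5] / [6] / [7]
Final shape: (4, 2, 1, 1, 1).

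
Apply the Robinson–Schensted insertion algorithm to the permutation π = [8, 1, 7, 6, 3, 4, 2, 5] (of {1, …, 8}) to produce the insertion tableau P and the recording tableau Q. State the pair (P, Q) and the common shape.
P = [1, 2, 4, 5] / [3] / [6] / [7] / [8];  Q = [1, 3, 6, 8] / [2] / [4] / [5] / [7];  common shape = (4, 1, 1, 1, 1)

Row-insert the values π_1, π_2, … into P one at a time, bumping the leftmost entry strictly greater than the inserted value down to the next row. The recording tableau Q records, in position (i, j), the step at which that cell was added to P.
  Insert 8 (step 1): P = [8];  Q = [1]
  Insert 1 (step 2): P = [1] / [8];  Q = [1] / [2]
  Insert 7 (step 3): P = [1, 7] / [8];  Q = [1, 3] / [2]
  Insert 6 (step 4): P = [1, 6] / [7] / [8];  Q = [1, 3] / [2] / [4]
  Insert 3 (step 5): P = [1, 3] / [6] / [7] / [8];  Q = [1, 3] / [2] / [4] / [5]
  Insert 4 (step 6): P = [1, 3, 4] / [6] / [7] / [8];  Q = [1, 3, 6] / [2] / [4] / [5]
  Insert 2 (step 7): P = [1, 2, 4] / [3] / [6] / [7] / [8];  Q = [1, 3, 6] / [2] / [4] / [5] / [7]
  Insert 5 (step 8): P = [1, 2, 4, 5] / [3] / [6] / [7] / [8];  Q = [1, 3, 6, 8] / [2] / [4] / [5] / [7]
Final shape: (4, 1, 1, 1, 1).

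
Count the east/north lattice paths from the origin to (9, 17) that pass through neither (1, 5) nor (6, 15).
Number of paths = 2006270

Inclusion–exclusion. Total paths: C(26, 9) = 3124550. Through P₁: C(6, 1)·C(20, 8) = 755820. Through P₂: C(21, 6)·C(5, 3) = 542640. Since P₁ is strictly southwest of P₂, a monotone path through both must visit P₁ then P₂; paths through both = C(6, 1)·C(15, 5)·C(5, 3) = 180180. Avoid both = 3124550 − 755820 − 542640 + 180180 = 2006270.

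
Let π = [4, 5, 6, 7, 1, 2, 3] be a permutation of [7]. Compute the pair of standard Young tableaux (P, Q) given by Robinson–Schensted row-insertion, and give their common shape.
P = [1, 2, 3, 7] / [4, 5, 6];  Q = [1, 2, 3, 4] / [5, 6, 7];  common shape = (4, 3)

Row-insert the values π_1, π_2, … into P one at a time, bumping the leftmost entry strictly greater than the inserted value down to the next row. The recording tableau Q records, in position (i, j), the step at which that cell was added to P.
  Insert 4 (step 1): P = [4];  Q = [1]
  Insert 5 (step 2): P = [4, 5];  Q = [1, 2]
  Insert 6 (step 3): P = [4, 5, 6];  Q = [1, 2, 3]
  Insert 7 (step 4): P = [4, 5, 6, 7];  Q = [1, 2, 3, 4]
  Insert 1 (step 5): P = [1, 5, 6, 7] / [4];  Q = [1, 2, 3, 4] / [5]
  Insert 2 (step 6): P = [1, 2, 6, 7] / [4, 5];  Q = [1, 2, 3, 4] / [5, 6]
  Insert 3 (step 7): P = [1, 2, 3, 7] / [4, 5, 6];  Q = [1, 2, 3, 4] / [5, 6, 7]
Final shape: (4, 3).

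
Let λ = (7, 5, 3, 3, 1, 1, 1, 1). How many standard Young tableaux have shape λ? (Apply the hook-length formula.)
# SYT of shape (7, 5, 3, 3, 1, 1, 1, 1) = 2618916300

Hook-length formula: f^λ = n! / Π hook(c), product over all cells c of the Young diagram. For λ = (7, 5, 3, 3, 1, 1, 1, 1), n = 22 boxes. Hook lengths by row (left-to-right, top-to-bottom): [14, 9, 8, 5, 4, 2, 1]; [11, 6, 5, 2, 1]; [8, 3, 2]; [7, 2, 1]; [4]; [3]; [2]; [1]. Product of hooks = 429185433600. So f^λ = 22! / 429185433600 = 1124000727777607680000 / 429185433600 = 2618916300.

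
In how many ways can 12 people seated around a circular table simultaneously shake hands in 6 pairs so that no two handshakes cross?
C_6 = 132

These noncrossing handshakes are counted by the Catalan number C_n = (1/(n + 1)) · C(2n, n). For n = 6: C_6 = (1/7) · C(12, 6) = 924/7 = 132.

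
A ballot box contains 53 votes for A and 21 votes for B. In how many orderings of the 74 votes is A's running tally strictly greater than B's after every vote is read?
Strict-lead orderings = 654938537768140032

Total orderings of the 74 votes with 53 for A: C(74, 53) = 1514545368588823824. By the Bertrand ballot formula (Cycle Lemma / reflection principle), the number of orderings in which A is strictly ahead of B throughout is (p − q)/(p + q) · C(p + q, p) = (53 − 21)/(53 + 21) · 1514545368588823824 = 654938537768140032.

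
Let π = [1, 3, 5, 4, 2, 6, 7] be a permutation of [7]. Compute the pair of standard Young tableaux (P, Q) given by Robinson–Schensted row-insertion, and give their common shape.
P = [1, 2, 4, 6, 7] / [3] / [5];  Q = [1, 2, 3, 6, 7] / [4] / [5];  common shape = (5, 1, 1)

Row-insert the values π_1, π_2, … into P one at a time, bumping the leftmost entry strictly greater than the inserted value down to the next row. The recording tableau Q records, in position (i, j), the step at which that cell was added to P.
  Insert 1 (step 1): P = [1];  Q = [1]
  Insert 3 (step 2): P = [1, 3];  Q = [1, 2]
  Insert 5 (step 3): P = [1, 3, 5];  Q = [1, 2, 3]
  Insert 4 (step 4): P = [1, 3, 4] / [5];  Q = [1, 2, 3] / [4]
  Insert 2 (step 5): P = [1, 2, 4] / [3] / [5];  Q = [1, 2, 3] / [4] / [5]
  Insert 6 (step 6): P = [1, 2, 4, 6] / [3] / [5];  Q = [1, 2, 3, 6] / [4] / [5]
  Insert 7 (step 7): P = [1, 2, 4, 6, 7] / [3] / [5];  Q = [1, 2, 3, 6, 7] / [4] / [5]
Final shape: (5, 1, 1).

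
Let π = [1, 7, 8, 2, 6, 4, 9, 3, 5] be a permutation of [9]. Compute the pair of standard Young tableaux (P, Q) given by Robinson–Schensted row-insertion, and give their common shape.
P = [1, 2, 3, 5] / [4, 8, 9] / [6] / [7];  Q = [1, 2, 3, 7] / [4, 5, 9] / [6] / [8];  common shape = (4, 3, 1, 1)

Row-insert the values π_1, π_2, … into P one at a time, bumping the leftmost entry strictly greater than the inserted value down to the next row. The recording tableau Q records, in position (i, j), the step at which that cell was added to P.
  Insert 1 (step 1): P = [1];  Q = [1]
  Insert 7 (step 2): P = [1, 7];  Q = [1, 2]
  Insert 8 (step 3): P = [1, 7, 8];  Q = [1, 2, 3]
  Insert 2 (step 4): P = [1, 2, 8] / [7];  Q = [1, 2, 3] / [4]
  Insert 6 (step 5): P = [1, 2, 6] / [7, 8];  Q = [1, 2, 3] / [4, 5]
  Insert 4 (step 6): P = [1, 2, 4] / [6, 8] / [7];  Q = [1, 2, 3] / [4, 5] / [6]
  Insert 9 (step 7): P = [1, 2, 4, 9] / [6, 8] / [7];  Q = [1, 2, 3, 7] / [4, 5] / [6]
  Insert 3 (step 8): P = [1, 2, 3, 9] / [4, 8] / [6] / [7];  Q = [1, 2, 3, 7] / [4, 5] / [6] / [8]
  Insert 5 (step 9): P = [1, 2, 3, 5] / [4, 8, 9] / [6] / [7];  Q = [1, 2, 3, 7] / [4, 5, 9] / [6] / [8]
Final shape: (4, 3, 1, 1).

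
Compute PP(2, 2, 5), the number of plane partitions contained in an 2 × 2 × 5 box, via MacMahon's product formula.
PP(2, 2, 5) = 196

Evaluate the triple product over i = 1..2, j = 1..2, k = 1..5. The factors are (2/1) · (3/2) · (4/3) · (5/4) · (6/5) · (3/2) · (4/3) · (5/4) · … (20 factors total). The numerators and denominators telescope so the product is an integer; carrying out the multiplication exactly gives PP(2, 2, 5) = 196.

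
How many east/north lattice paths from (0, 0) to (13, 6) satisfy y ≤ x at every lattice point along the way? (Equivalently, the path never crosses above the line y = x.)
Number of paths = 15504

By the reflection principle (André's argument), the number of monotone paths to (13, 6) with n ≤ m that never go above y = x is C(19, 13) − C(19, 14) = 27132 − 11628 = 15504.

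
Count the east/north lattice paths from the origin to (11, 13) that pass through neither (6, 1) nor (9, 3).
Number of paths = 2442928

Inclusion–exclusion. Total paths: C(24, 11) = 2496144. Through P₁: C(7, 6)·C(17, 5) = 43316. Through P₂: C(12, 9)·C(12, 2) = 14520. Since P₁ is strictly southwest of P₂, a monotone path through both must visit P₁ then P₂; paths through both = C(7, 6)·C(5, 3)·C(12, 2) = 4620. Avoid both = 2496144 − 43316 − 14520 + 4620 = 2442928.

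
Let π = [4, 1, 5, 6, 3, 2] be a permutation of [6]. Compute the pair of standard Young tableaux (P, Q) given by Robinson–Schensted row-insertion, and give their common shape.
P = [1, 2, 6] / [3, 5] / [4];  Q = [1, 3, 4] / [2, 5] / [6];  common shape = (3, 2, 1)

Row-insert the values π_1, π_2, … into P one at a time, bumping the leftmost entry strictly greater than the inserted value down to the next row. The recording tableau Q records, in position (i, j), the step at which that cell was added to P.
  Insert 4 (step 1): P = [4];  Q = [1]
  Insert 1 (step 2): P = [1] / [4];  Q = [1] / [2]
  Insert 5 (step 3): P = [1, 5] / [4];  Q = [1, 3] / [2]
  Insert 6 (step 4): P = [1, 5, 6] / [4];  Q = [1, 3, 4] / [2]
  Insert 3 (step 5): P = [1, 3, 6] / [4, 5];  Q = [1, 3, 4] / [2, 5]
  Insert 2 (step 6): P = [1, 2, 6] / [3, 5] / [4];  Q = [1, 3, 4] / [2, 5] / [6]
Final shape: (3, 2, 1).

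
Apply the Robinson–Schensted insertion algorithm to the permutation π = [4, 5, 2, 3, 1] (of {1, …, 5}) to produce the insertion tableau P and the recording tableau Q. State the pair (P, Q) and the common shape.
P = [1, 3] / [2, 5] / [4];  Q = [1, 2] / [3, 4] / [5];  common shape = (2, 2, 1)

Row-insert the values π_1, π_2, … into P one at a time, bumping the leftmost entry strictly greater than the inserted value down to the next row. The recording tableau Q records, in position (i, j), the step at which that cell was added to P.
  Insert 4 (step 1): P = [4];  Q = [1]
  Insert 5 (step 2): P = [4, 5];  Q = [1, 2]
  Insert 2 (step 3): P = [2, 5] / [4];  Q = [1, 2] / [3]
  Insert 3 (step 4): P = [2, 3] / [4, 5];  Q = [1, 2] / [3, 4]
  Insert 1 (step 5): P = [1, 3] / [2, 5] / [4];  Q = [1, 2] / [3, 4] / [5]
Final shape: (2, 2, 1).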